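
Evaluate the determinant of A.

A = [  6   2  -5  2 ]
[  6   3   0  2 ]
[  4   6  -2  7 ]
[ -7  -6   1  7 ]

Expand along row 2 (it has 1 zero):
  − (6) · M_21   where M_21 = det([2 -5 2; 6 -2 7; -6 1 7]) = 366
  + (3) · M_22   where M_22 = det([6 -5 2; 4 -2 7; -7 1 7]) = 239
  + (2) · M_24   where M_24 = det([6 2 -5; 4 6 -2; -7 -6 1]) = -106
det = (-1)·(6)·(366) + (+1)·(3)·(239) + (+1)·(2)·(-106) = -1691

-1691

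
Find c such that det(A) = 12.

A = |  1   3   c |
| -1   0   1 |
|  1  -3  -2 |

Expanding along the column containing c, det(A) is linear in c: det(A) = (3)·c + (0).
Set (3)·c + (0) = 12  ⇒  (3)·c = 12  ⇒  c = 4.

c = 4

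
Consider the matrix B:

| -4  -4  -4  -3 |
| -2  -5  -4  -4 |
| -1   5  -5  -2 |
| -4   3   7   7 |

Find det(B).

|B| = 75

Expand along row 1:
  + (-4) · M_11   where M_11 = det([-5 -4 -4; 5 -5 -2; 3 7 7]) = 69
  − (-4) · M_12   where M_12 = det([-2 -4 -4; -1 -5 -2; -4 7 7]) = 90
  + (-4) · M_13   where M_13 = det([-2 -5 -4; -1 5 -2; -4 3 7]) = -225
  − (-3) · M_14   where M_14 = det([-2 -5 -4; -1 5 -5; -4 3 7]) = -303
det = (+1)·(-4)·(69) + (-1)·(-4)·(90) + (+1)·(-4)·(-225) + (-1)·(-3)·(-303) = 75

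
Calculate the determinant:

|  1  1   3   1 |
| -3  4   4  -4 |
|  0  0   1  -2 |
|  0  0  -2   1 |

-21

The matrix is block upper-triangular with a 2×2 block and a 2×2 block on the diagonal, so its determinant equals the product of the determinants of the diagonal blocks.
det of the 2×2 block = 7
det of the 2×2 block = -3
det = (7)·(-3) = -21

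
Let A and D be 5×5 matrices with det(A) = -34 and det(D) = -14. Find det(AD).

The determinant is 476.

det(AD) = det(A)·det(D) = (-34)·(-14) = 476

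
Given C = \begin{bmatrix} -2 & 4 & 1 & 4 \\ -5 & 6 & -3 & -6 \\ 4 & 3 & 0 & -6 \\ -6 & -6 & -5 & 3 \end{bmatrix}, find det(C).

Expand along row 3 (it has 1 zero):
  + (4) · M_31   where M_31 = det([4 1 4; 6 -3 -6; -6 -5 3]) = -330
  − (3) · M_32   where M_32 = det([-2 1 4; -5 -3 -6; -6 -5 3]) = 157
  − (-6) · M_34   where M_34 = det([-2 4 1; -5 6 -3; -6 -6 -5]) = 134
det = (+1)·(4)·(-330) + (-1)·(3)·(157) + (-1)·(-6)·(134) = -987

|C| = -987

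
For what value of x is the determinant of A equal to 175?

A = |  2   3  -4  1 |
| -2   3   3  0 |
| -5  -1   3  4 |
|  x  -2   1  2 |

x = -4

Expanding along the row containing x, det(A) is linear in x: det(A) = (-96)·x + (-209).
Set (-96)·x + (-209) = 175  ⇒  (-96)·x = 384  ⇒  x = -4.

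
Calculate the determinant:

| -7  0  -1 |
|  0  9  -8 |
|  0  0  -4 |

The matrix is upper triangular, so the determinant is the product of the diagonal entries:
det = (-7) · (9) · (-4) = 252

252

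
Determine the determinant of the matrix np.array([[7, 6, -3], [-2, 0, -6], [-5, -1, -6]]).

60

Expand along row 2:
  − (-2) · |6 -3; -1 -6| = −(-2)·(-36 − 3) = -78
  − (-6) · |7 6; -5 -1| = −(-6)·(-7 − (-30)) = 138
Sum: (-78) + (138) = 60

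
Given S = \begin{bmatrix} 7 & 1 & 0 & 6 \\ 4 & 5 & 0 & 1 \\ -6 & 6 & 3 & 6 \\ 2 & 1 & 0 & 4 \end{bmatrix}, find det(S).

249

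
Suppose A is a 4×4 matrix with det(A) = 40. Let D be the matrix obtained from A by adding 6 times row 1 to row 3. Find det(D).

Adding a multiple of one row to another leaves the determinant unchanged.
det(D) = (1)·(40) = 40

40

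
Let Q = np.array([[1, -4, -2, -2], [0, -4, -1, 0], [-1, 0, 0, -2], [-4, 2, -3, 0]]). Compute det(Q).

|Q| = 88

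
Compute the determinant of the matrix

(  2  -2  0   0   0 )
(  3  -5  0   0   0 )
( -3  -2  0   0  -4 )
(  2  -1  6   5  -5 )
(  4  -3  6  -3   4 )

-768

The matrix is block lower-triangular with a 2×2 block and a 3×3 block on the diagonal, so its determinant equals the product of the determinants of the diagonal blocks.
det of the 2×2 block = -4
det of the 3×3 block = 192
det = (-4)·(192) = -768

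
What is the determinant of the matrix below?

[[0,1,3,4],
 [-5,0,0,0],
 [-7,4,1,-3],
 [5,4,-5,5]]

Expand along row 2 (it has 3 zeros):
  − (-5) · M_21   where M_21 = det([1 3 4; 4 1 -3; 4 -5 5]) = -202
det = (-1)·(-5)·(-202) = -1010

The determinant is -1010.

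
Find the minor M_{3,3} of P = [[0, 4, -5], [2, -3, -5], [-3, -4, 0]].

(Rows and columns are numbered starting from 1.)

Delete row 3 and column 3; the remaining 2×2 submatrix is [0 4; 2 -3].
Its determinant is 0·(-3) − 4·2 = -8.

The minor is -8.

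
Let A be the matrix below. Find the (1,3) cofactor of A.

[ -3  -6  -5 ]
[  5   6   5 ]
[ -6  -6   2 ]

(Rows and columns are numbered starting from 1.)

The cofactor is 6.

Delete row 1 and column 3; the remaining 2×2 submatrix is [5 6; -6 -6].
Its determinant is 5·(-6) − 6·(-6) = 6.
The cofactor carries sign (−1)^(1+3) = +1, so C_{1,3} = +(6) = 6.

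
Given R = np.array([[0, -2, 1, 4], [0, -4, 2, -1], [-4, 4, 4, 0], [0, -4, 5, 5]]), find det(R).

Expand along column 1 (it has 3 zeros):
  + (-4) · M_31   where M_31 = det([-2 1 4; -4 2 -1; -4 5 5]) = -54
det = (+1)·(-4)·(-54) = 216

216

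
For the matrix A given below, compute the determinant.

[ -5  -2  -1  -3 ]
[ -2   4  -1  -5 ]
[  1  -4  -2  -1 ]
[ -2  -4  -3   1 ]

|A| = 344

Expand along row 1:
  + (-5) · M_11   where M_11 = det([4 -1 -5; -4 -2 -1; -4 -3 1]) = -48
  − (-2) · M_12   where M_12 = det([-2 -1 -5; 1 -2 -1; -2 -3 1]) = 44
  + (-1) · M_13   where M_13 = det([-2 4 -5; 1 -4 -1; -2 -4 1]) = 80
  − (-3) · M_14   where M_14 = det([-2 4 -1; 1 -4 -2; -2 -4 -3]) = 32
det = (+1)·(-5)·(-48) + (-1)·(-2)·(44) + (+1)·(-1)·(80) + (-1)·(-3)·(32) = 344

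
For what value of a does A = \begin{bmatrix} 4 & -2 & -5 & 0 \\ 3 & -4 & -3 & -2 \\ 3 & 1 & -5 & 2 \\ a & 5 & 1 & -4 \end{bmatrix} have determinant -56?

Expanding along the column containing a, det(A) is linear in a: det(A) = (-2)·a + (-40).
Set (-2)·a + (-40) = -56  ⇒  (-2)·a = -16  ⇒  a = 8.

8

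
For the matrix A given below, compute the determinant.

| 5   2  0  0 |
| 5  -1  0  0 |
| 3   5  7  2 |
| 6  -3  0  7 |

det(A) = -735

A is block lower-triangular with a 2×2 block and a 2×2 block on the diagonal, so its determinant equals the product of the determinants of the diagonal blocks.
det of the 2×2 block = -15
det of the 2×2 block = 49
det = (-15)·(49) = -735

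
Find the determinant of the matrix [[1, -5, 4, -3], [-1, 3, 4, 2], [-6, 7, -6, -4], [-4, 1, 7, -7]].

-293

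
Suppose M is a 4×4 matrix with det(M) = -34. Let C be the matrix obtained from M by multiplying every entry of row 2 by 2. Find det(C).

The determinant is -68.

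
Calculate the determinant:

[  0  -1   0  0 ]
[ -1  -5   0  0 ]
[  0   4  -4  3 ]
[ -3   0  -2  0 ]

The matrix is block lower-triangular with a 2×2 block and a 2×2 block on the diagonal, so its determinant equals the product of the determinants of the diagonal blocks.
det of the 2×2 block = -1
det of the 2×2 block = 6
det = (-1)·(6) = -6

-6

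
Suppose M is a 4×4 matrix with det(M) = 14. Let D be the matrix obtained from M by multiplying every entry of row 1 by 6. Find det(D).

Scaling one row by 6 multiplies the determinant by 6.
det(D) = (6)·(14) = 84

|D| = 84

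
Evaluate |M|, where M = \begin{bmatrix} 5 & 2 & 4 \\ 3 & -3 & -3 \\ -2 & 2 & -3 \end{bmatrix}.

105

Expand along column 1:
  + 5 · |-3 -3; 2 -3| = 5·(9 − (-6)) = 75
  − 3 · |2 4; 2 -3| = −3·(-6 − 8) = 42
  + (-2) · |2 4; -3 -3| = (-2)·(-6 − (-12)) = -12
Sum: (75) + (42) + (-12) = 105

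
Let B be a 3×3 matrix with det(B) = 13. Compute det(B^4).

28561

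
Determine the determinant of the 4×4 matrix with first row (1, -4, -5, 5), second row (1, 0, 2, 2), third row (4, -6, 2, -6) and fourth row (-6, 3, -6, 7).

438

Expand along row 2 (it has 1 zero):
  − (1) · M_21   where M_21 = det([-4 -5 5; -6 2 -6; 3 -6 7]) = 118
  − (2) · M_23   where M_23 = det([1 -4 5; 4 -6 -6; -6 3 7]) = -176
  + (2) · M_24   where M_24 = det([1 -4 -5; 4 -6 2; -6 3 -6]) = 102
det = (-1)·(1)·(118) + (-1)·(2)·(-176) + (+1)·(2)·(102) = 438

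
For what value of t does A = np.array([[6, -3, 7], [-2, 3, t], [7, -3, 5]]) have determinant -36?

-3

Expanding along the row containing t, det(A) is linear in t: det(A) = (-3)·t + (-45).
Set (-3)·t + (-45) = -36  ⇒  (-3)·t = 9  ⇒  t = -3.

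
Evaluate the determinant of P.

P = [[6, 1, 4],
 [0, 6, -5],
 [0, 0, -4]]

P is upper triangular, so det(P) is the product of the diagonal entries:
det = (6) · (6) · (-4) = -144

|P| = -144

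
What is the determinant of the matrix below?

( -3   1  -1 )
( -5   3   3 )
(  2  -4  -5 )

-24

Expand along column 1:
  + (-3) · |3 3; -4 -5| = (-3)·(-15 − (-12)) = 9
  − (-5) · |1 -1; -4 -5| = −(-5)·(-5 − 4) = -45
  + 2 · |1 -1; 3 3| = 2·(3 − (-3)) = 12
Sum: (9) + (-45) + (12) = -24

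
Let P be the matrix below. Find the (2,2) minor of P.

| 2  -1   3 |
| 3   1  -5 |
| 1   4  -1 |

Delete row 2 and column 2; the remaining 2×2 submatrix is [2 3; 1 -1].
Its determinant is 2·(-1) − 3·1 = -5.

The minor is -5.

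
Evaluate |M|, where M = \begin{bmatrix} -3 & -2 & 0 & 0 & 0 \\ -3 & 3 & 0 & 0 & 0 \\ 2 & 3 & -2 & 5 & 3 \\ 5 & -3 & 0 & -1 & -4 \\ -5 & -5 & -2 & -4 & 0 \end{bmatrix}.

-990

M is block lower-triangular with a 2×2 block and a 3×3 block on the diagonal, so its determinant equals the product of the determinants of the diagonal blocks.
det of the 2×2 block = -15
det of the 3×3 block = 66
det = (-15)·(66) = -990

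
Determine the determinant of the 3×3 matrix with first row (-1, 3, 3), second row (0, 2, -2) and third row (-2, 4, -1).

Expand along column 1:
  + (-1) · |2 -2; 4 -1| = (-1)·(-2 − (-8)) = -6
  + (-2) · |3 3; 2 -2| = (-2)·(-6 − 6) = 24
Sum: (-6) + (24) = 18

The determinant is 18.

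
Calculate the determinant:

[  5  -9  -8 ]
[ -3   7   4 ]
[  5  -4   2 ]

The determinant is 100.

Expand along row 1:
  + 5 · |7 4; -4 2| = 5·(14 − (-16)) = 150
  − (-9) · |-3 4; 5 2| = −(-9)·(-6 − 20) = -234
  + (-8) · |-3 7; 5 -4| = (-8)·(12 − 35) = 184
Sum: (150) + (-234) + (184) = 100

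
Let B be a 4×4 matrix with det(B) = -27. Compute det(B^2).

The determinant is 729.

det(B^2) = (det B)^2 = (-27)^2 = 729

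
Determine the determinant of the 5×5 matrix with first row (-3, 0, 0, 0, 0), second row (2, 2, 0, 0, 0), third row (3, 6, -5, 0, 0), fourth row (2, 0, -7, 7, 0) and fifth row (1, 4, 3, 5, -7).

The matrix is lower triangular, so the determinant is the product of the diagonal entries:
det = (-3) · (2) · (-5) · (7) · (-7) = -1470

-1470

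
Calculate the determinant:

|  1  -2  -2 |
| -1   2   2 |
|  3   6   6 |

The determinant is 0.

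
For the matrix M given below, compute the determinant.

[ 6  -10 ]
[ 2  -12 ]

-52

det(M) = 6·(-12) − (-10)·2 = -72 − (-20) = -52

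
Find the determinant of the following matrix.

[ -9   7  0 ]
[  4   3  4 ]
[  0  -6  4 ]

-436

Expand along row 1:
  + (-9) · |3 4; -6 4| = (-9)·(12 − (-24)) = -324
  − 7 · |4 4; 0 4| = −7·(16 − 0) = -112
Sum: (-324) + (-112) = -436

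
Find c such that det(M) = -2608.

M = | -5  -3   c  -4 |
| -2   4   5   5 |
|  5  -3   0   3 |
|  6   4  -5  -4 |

Expanding along the row containing c, det(M) is linear in c: det(M) = (342)·c + (470).
Set (342)·c + (470) = -2608  ⇒  (342)·c = -3078  ⇒  c = -9.

c = -9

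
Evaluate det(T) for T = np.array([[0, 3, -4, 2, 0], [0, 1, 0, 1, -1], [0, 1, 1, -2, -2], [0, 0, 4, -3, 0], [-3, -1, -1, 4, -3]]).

det(T) = 129

Expand along column 1 (it has 4 zeros):
  + (-3) · M_51   where M_51 = det([3 -4 2 0; 1 0 1 -1; 1 1 -2 -2; 0 4 -3 0]) = -43
det = (+1)·(-3)·(-43) = 129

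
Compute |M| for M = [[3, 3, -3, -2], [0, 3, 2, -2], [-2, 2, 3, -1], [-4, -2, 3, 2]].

Expand along row 2 (it has 1 zero):
  + (3) · M_22   where M_22 = det([3 -3 -2; -2 3 -1; -4 3 2]) = -9
  − (2) · M_23   where M_23 = det([3 3 -2; -2 2 -1; -4 -2 2]) = 6
  + (-2) · M_24   where M_24 = det([3 3 -3; -2 2 3; -4 -2 3]) = -18
det = (+1)·(3)·(-9) + (-1)·(2)·(6) + (+1)·(-2)·(-18) = -3

The determinant is -3.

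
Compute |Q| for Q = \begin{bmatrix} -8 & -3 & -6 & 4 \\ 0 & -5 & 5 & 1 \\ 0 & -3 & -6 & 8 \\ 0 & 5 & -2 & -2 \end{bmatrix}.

|Q| = -528

Expand along column 1 (it has 3 zeros):
  + (-8) · M_11   where M_11 = det([-5 5 1; -3 -6 8; 5 -2 -2]) = 66
det = (+1)·(-8)·(66) = -528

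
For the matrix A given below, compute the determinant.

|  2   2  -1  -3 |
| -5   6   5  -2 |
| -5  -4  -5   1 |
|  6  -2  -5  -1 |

Expand along row 1:
  + (2) · M_11   where M_11 = det([6 5 -2; -4 -5 1; -2 -5 -1]) = 10
  − (2) · M_12   where M_12 = det([-5 5 -2; -5 -5 1; 6 -5 -1]) = -155
  + (-1) · M_13   where M_13 = det([-5 6 -2; -5 -4 1; 6 -2 -1]) = -92
  − (-3) · M_14   where M_14 = det([-5 6 5; -5 -4 -5; 6 -2 -5]) = -210
det = (+1)·(2)·(10) + (-1)·(2)·(-155) + (+1)·(-1)·(-92) + (-1)·(-3)·(-210) = -208

The determinant is -208.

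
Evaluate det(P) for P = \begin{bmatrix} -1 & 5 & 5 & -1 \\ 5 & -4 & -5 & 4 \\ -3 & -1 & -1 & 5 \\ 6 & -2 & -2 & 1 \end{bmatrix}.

Expand along row 1:
  + (-1) · M_11   where M_11 = det([-4 -5 4; -1 -1 5; -2 -2 1]) = 9
  − (5) · M_12   where M_12 = det([5 -5 4; -3 -1 5; 6 -2 1]) = -72
  + (5) · M_13   where M_13 = det([5 -4 4; -3 -1 5; 6 -2 1]) = -39
  − (-1) · M_14   where M_14 = det([5 -4 -5; -3 -1 -1; 6 -2 -2]) = -12
det = (+1)·(-1)·(9) + (-1)·(5)·(-72) + (+1)·(5)·(-39) + (-1)·(-1)·(-12) = 144

|P| = 144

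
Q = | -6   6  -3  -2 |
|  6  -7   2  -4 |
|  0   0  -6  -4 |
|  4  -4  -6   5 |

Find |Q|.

Expand along row 3 (it has 2 zeros):
  + (-6) · M_33   where M_33 = det([-6 6 -2; 6 -7 -4; 4 -4 5]) = 22
  − (-4) · M_34   where M_34 = det([-6 6 -3; 6 -7 2; 4 -4 -6]) = -48
det = (+1)·(-6)·(22) + (-1)·(-4)·(-48) = -324

det(Q) = -324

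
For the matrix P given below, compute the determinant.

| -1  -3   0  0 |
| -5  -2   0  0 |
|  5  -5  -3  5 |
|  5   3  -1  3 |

P is block lower-triangular with a 2×2 block and a 2×2 block on the diagonal, so its determinant equals the product of the determinants of the diagonal blocks.
det of the 2×2 block = -13
det of the 2×2 block = -4
det = (-13)·(-4) = 52

The determinant is 52.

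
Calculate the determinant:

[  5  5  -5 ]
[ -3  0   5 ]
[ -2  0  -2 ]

Expand along column 2:
  − 5 · |-3 5; -2 -2| = −5·(6 − (-10)) = -80

The determinant is -80.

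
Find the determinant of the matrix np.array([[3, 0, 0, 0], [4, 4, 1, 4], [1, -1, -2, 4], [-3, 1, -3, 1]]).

Expand along row 1 (it has 3 zeros):
  + (3) · M_11   where M_11 = det([4 1 4; -1 -2 4; 1 -3 1]) = 65
det = (+1)·(3)·(65) = 195

195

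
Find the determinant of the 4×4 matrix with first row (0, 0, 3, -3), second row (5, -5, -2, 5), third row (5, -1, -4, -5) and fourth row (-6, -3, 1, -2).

-1464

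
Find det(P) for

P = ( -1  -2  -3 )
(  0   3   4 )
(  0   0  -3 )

The determinant is 9.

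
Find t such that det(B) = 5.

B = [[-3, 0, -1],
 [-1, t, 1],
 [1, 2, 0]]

t = -3

Expanding along the row containing t, det(B) is linear in t: det(B) = (1)·t + (8).
Set (1)·t + (8) = 5  ⇒  (1)·t = -3  ⇒  t = -3.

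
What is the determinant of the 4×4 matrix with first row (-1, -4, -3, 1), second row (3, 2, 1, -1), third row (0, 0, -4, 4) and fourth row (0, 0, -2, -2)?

160

The matrix is block upper-triangular with a 2×2 block and a 2×2 block on the diagonal, so its determinant equals the product of the determinants of the diagonal blocks.
det of the 2×2 block = 10
det of the 2×2 block = 16
det = (10)·(16) = 160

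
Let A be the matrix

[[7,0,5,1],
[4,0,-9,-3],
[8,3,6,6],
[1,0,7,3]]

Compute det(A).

Expand along column 2 (it has 3 zeros):
  − (3) · M_32   where M_32 = det([7 5 1; 4 -9 -3; 1 7 3]) = -80
det = (-1)·(3)·(-80) = 240

|A| = 240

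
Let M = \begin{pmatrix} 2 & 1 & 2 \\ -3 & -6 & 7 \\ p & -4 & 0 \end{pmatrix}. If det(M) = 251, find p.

9

Expanding along the column containing p, det(M) is linear in p: det(M) = (19)·p + (80).
Set (19)·p + (80) = 251  ⇒  (19)·p = 171  ⇒  p = 9.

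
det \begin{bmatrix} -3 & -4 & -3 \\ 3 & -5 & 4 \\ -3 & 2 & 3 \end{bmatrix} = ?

The determinant is 180.

Expand along row 1:
  + (-3) · |-5 4; 2 3| = (-3)·(-15 − 8) = 69
  − (-4) · |3 4; -3 3| = −(-4)·(9 − (-12)) = 84
  + (-3) · |3 -5; -3 2| = (-3)·(6 − 15) = 27
Sum: (69) + (84) + (27) = 180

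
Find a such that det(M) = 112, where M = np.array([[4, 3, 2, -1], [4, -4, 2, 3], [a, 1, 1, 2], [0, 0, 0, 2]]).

6

Expanding along the column containing a, det(M) is linear in a: det(M) = (28)·a + (-56).
Set (28)·a + (-56) = 112  ⇒  (28)·a = 168  ⇒  a = 6.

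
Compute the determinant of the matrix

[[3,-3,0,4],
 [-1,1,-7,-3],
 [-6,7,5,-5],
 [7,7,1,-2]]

Expand along row 1 (it has 1 zero):
  + (3) · M_11   where M_11 = det([1 -7 -3; 7 5 -5; 7 1 -2]) = 226
  − (-3) · M_12   where M_12 = det([-1 -7 -3; -6 5 -5; 7 1 -2]) = 457
  − (4) · M_14   where M_14 = det([-1 1 -7; -6 7 5; 7 7 1]) = 706
det = (+1)·(3)·(226) + (-1)·(-3)·(457) + (-1)·(4)·(706) = -775

The determinant is -775.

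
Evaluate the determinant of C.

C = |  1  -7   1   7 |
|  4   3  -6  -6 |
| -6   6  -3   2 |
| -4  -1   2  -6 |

det(C) = 3088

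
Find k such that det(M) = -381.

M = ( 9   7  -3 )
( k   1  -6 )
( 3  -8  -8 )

k = 3

Expanding along the row containing k, det(M) is linear in k: det(M) = (80)·k + (-621).
Set (80)·k + (-621) = -381  ⇒  (80)·k = 240  ⇒  k = 3.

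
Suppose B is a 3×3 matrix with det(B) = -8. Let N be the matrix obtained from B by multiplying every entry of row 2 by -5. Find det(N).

det(N) = 40

Scaling one row by -5 multiplies the determinant by -5.
det(N) = (-5)·(-8) = 40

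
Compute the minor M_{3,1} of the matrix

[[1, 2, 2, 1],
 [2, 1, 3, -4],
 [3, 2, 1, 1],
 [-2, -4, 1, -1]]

Delete row 3 and column 1; the remaining 3×3 submatrix is [2 2 1; 1 3 -4; -4 1 -1].
Its determinant is 49.

49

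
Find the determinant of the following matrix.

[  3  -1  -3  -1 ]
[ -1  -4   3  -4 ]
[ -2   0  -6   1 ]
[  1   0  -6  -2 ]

Expand along column 2 (it has 2 zeros):
  − (-1) · M_12   where M_12 = det([-1 3 -4; -2 -6 1; 1 -6 -2]) = -99
  + (-4) · M_22   where M_22 = det([3 -3 -1; -2 -6 1; 1 -6 -2]) = 45
det = (-1)·(-1)·(-99) + (+1)·(-4)·(45) = -279

-279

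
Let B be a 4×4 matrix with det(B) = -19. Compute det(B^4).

det(B^4) = (det B)^4 = (-19)^4 = 130321

The determinant is 130321.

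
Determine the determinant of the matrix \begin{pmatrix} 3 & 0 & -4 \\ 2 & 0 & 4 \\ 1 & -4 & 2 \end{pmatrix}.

The determinant is 80.

Expand along column 2:
  − (-4) · |3 -4; 2 4| = −(-4)·(12 − (-8)) = 80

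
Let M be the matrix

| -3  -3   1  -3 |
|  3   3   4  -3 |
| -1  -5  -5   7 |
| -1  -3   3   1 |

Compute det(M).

-264

Expand along row 1:
  + (-3) · M_11   where M_11 = det([3 4 -3; -5 -5 7; -3 3 1]) = -52
  − (-3) · M_12   where M_12 = det([3 4 -3; -1 -5 7; -1 3 1]) = -78
  + (1) · M_13   where M_13 = det([3 3 -3; -1 -5 7; -1 -3 1]) = 36
  − (-3) · M_14   where M_14 = det([3 3 4; -1 -5 -5; -1 -3 3]) = -74
det = (+1)·(-3)·(-52) + (-1)·(-3)·(-78) + (+1)·(1)·(36) + (-1)·(-3)·(-74) = -264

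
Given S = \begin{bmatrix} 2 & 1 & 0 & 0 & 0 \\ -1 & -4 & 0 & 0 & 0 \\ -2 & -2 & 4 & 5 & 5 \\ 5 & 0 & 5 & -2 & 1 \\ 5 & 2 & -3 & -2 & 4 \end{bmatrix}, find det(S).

S is block lower-triangular with a 2×2 block and a 3×3 block on the diagonal, so its determinant equals the product of the determinants of the diagonal blocks.
det of the 2×2 block = -7
det of the 3×3 block = -219
det = (-7)·(-219) = 1533

1533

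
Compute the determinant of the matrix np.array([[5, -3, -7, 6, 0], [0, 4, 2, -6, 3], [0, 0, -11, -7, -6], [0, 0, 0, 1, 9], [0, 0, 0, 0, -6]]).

1320

The matrix is upper triangular, so the determinant is the product of the diagonal entries:
det = (5) · (4) · (-11) · (1) · (-6) = 1320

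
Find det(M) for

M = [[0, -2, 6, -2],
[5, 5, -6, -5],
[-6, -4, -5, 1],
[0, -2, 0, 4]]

Expand along row 4 (it has 2 zeros):
  + (-2) · M_42   where M_42 = det([0 6 -2; 5 -6 -5; -6 -5 1]) = 272
  + (4) · M_44   where M_44 = det([0 -2 6; 5 5 -6; -6 -4 -5]) = -62
det = (+1)·(-2)·(272) + (+1)·(4)·(-62) = -792

det(M) = -792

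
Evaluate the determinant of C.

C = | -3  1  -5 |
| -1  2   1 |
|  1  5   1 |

det(C) = 46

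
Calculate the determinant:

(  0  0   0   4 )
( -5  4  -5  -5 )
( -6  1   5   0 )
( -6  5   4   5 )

Expand along row 1 (it has 3 zeros):
  − (4) · M_14   where M_14 = det([-5 4 -5; -6 1 5; -6 5 4]) = 201
det = (-1)·(4)·(201) = -804

-804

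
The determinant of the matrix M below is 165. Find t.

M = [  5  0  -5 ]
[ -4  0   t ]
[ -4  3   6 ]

t = -7

Expanding along the column containing t, det(M) is linear in t: det(M) = (-15)·t + (60).
Set (-15)·t + (60) = 165  ⇒  (-15)·t = 105  ⇒  t = -7.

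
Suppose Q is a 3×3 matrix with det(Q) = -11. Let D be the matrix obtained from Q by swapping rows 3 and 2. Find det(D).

Swapping two rows multiplies the determinant by −1.
det(D) = (-1)·(-11) = 11

The determinant is 11.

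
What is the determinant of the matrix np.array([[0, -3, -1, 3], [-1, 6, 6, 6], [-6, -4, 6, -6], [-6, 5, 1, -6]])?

2418

Expand along row 1 (it has 1 zero):
  − (-3) · M_12   where M_12 = det([-1 6 6; -6 6 -6; -6 1 -6]) = 210
  + (-1) · M_13   where M_13 = det([-1 6 6; -6 -4 -6; -6 5 -6]) = -378
  − (3) · M_14   where M_14 = det([-1 6 6; -6 -4 6; -6 5 1]) = -470
det = (-1)·(-3)·(210) + (+1)·(-1)·(-378) + (-1)·(3)·(-470) = 2418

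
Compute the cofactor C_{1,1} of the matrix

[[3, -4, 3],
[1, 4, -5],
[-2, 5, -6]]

1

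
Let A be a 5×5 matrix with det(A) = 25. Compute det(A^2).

The determinant is 625.

det(A^2) = (det A)^2 = (25)^2 = 625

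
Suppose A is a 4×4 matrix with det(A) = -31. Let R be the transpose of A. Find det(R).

|R| = -31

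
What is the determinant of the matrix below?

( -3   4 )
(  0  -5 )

15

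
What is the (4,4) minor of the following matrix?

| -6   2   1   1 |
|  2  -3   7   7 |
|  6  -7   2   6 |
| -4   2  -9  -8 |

-178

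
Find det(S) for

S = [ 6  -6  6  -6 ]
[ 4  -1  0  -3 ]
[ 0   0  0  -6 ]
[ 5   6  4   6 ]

Expand along row 3 (it has 3 zeros):
  − (-6) · M_34   where M_34 = det([6 -6 6; 4 -1 0; 5 6 4]) = 246
det = (-1)·(-6)·(246) = 1476

The determinant is 1476.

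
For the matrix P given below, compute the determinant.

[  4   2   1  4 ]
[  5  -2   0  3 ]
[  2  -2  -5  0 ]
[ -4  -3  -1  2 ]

Expand along row 2 (it has 1 zero):
  − (5) · M_21   where M_21 = det([2 1 4; -2 -5 0; -3 -1 2]) = -68
  + (-2) · M_22   where M_22 = det([4 1 4; 2 -5 0; -4 -1 2]) = -132
  + (3) · M_24   where M_24 = det([4 2 1; 2 -2 -5; -4 -3 -1]) = -22
det = (-1)·(5)·(-68) + (+1)·(-2)·(-132) + (+1)·(3)·(-22) = 538

|P| = 538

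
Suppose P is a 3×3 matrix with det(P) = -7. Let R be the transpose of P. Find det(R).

The determinant is -7.

det(Pᵀ) = det(P).
det(R) = (1)·(-7) = -7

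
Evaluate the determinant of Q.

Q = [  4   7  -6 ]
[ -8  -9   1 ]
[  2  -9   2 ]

Expand along column 1:
  + 4 · |-9 1; -9 2| = 4·(-18 − (-9)) = -36
  − (-8) · |7 -6; -9 2| = −(-8)·(14 − 54) = -320
  + 2 · |7 -6; -9 1| = 2·(7 − 54) = -94
Sum: (-36) + (-320) + (-94) = -450

-450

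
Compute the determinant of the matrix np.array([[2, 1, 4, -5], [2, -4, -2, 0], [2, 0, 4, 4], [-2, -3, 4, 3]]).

The determinant is 880.

Expand along row 2 (it has 1 zero):
  − (2) · M_21   where M_21 = det([1 4 -5; 0 4 4; -3 4 3]) = -112
  + (-4) · M_22   where M_22 = det([2 4 -5; 2 4 4; -2 4 3]) = -144
  − (-2) · M_23   where M_23 = det([2 1 -5; 2 0 4; -2 -3 3]) = 40
det = (-1)·(2)·(-112) + (+1)·(-4)·(-144) + (-1)·(-2)·(40) = 880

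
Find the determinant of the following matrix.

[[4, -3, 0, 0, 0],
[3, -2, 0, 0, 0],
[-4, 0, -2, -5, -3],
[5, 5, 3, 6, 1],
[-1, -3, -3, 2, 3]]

The determinant is -44.

The matrix is block lower-triangular with a 2×2 block and a 3×3 block on the diagonal, so its determinant equals the product of the determinants of the diagonal blocks.
det of the 2×2 block = 1
det of the 3×3 block = -44
det = (1)·(-44) = -44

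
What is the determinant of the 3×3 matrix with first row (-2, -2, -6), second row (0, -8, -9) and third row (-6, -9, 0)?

The determinant is 342.

Expand along row 2:
  + (-8) · |-2 -6; -6 0| = (-8)·(0 − 36) = 288
  − (-9) · |-2 -2; -6 -9| = −(-9)·(18 − 12) = 54
Sum: (288) + (54) = 342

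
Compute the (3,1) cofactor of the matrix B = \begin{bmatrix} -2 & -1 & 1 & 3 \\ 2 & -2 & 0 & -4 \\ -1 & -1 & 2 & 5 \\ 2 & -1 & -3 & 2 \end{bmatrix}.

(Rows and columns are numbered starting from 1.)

38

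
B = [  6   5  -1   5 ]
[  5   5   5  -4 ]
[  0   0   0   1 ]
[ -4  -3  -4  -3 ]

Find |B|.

Expand along row 3 (it has 3 zeros):
  − (1) · M_34   where M_34 = det([6 5 -1; 5 5 5; -4 -3 -4]) = -35
det = (-1)·(1)·(-35) = 35

|B| = 35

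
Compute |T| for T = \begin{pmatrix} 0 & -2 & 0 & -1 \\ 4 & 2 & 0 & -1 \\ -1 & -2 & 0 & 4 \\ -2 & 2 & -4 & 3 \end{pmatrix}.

Expand along column 3 (it has 3 zeros):
  − (-4) · M_43   where M_43 = det([0 -2 -1; 4 2 -1; -1 -2 4]) = 36
det = (-1)·(-4)·(36) = 144

144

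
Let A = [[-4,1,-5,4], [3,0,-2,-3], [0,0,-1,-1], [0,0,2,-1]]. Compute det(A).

det(A) = -9

A is block upper-triangular with a 2×2 block and a 2×2 block on the diagonal, so its determinant equals the product of the determinants of the diagonal blocks.
det of the 2×2 block = -3
det of the 2×2 block = 3
det = (-3)·(3) = -9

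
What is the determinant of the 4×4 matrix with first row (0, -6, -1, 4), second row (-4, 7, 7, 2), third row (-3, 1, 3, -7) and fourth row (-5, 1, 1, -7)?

Expand along row 1 (it has 1 zero):
  − (-6) · M_12   where M_12 = det([-4 7 2; -3 3 -7; -5 1 -7]) = 178
  + (-1) · M_13   where M_13 = det([-4 7 2; -3 1 -7; -5 1 -7]) = 102
  − (4) · M_14   where M_14 = det([-4 7 7; -3 1 3; -5 1 1]) = -62
det = (-1)·(-6)·(178) + (+1)·(-1)·(102) + (-1)·(4)·(-62) = 1214

1214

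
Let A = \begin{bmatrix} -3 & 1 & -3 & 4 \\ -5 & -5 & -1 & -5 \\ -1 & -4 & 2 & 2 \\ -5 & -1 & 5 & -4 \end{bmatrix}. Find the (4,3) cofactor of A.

Delete row 4 and column 3; the remaining 3×3 submatrix is [-3 1 4; -5 -5 -5; -1 -4 2].
Its determinant is 165.
The cofactor carries sign (−1)^(4+3) = −1, so C_{4,3} = −(165) = -165.

-165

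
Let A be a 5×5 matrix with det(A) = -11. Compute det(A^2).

The determinant is 121.

det(A^2) = (det A)^2 = (-11)^2 = 121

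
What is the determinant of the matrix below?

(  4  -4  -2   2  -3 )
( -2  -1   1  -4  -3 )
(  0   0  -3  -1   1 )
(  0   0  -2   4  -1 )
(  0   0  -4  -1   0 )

The determinant is -204.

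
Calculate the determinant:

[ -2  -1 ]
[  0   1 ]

-2

det = (-2)·1 − (-1)·0 = -2 − 0 = -2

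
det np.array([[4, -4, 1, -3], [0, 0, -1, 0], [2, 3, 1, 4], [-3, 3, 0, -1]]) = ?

Expand along row 2 (it has 3 zeros):
  − (-1) · M_23   where M_23 = det([4 -4 -3; 2 3 4; -3 3 -1]) = -65
det = (-1)·(-1)·(-65) = -65

-65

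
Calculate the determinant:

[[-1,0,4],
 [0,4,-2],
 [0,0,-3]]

12

The matrix is upper triangular, so the determinant is the product of the diagonal entries:
det = (-1) · (4) · (-3) = 12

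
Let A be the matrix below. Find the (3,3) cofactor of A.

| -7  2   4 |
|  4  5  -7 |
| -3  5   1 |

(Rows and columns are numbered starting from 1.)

-43

Delete row 3 and column 3; the remaining 2×2 submatrix is [-7 2; 4 5].
Its determinant is (-7)·5 − 2·4 = -43.
The cofactor carries sign (−1)^(3+3) = +1, so C_{3,3} = +(-43) = -43.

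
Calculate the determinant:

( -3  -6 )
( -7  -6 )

det = (-3)·(-6) − (-6)·(-7) = 18 − 42 = -24

The determinant is -24.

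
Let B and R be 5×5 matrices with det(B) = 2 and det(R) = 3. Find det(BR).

|BR| = 6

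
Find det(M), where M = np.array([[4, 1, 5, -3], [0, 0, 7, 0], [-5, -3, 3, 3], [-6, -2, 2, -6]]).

Expand along row 2 (it has 3 zeros):
  − (7) · M_23   where M_23 = det([4 1 -3; -5 -3 3; -6 -2 -6]) = 72
det = (-1)·(7)·(72) = -504

|M| = -504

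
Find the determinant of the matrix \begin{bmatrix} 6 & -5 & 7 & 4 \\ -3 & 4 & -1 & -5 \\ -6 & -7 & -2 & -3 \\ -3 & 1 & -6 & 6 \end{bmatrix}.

Expand along row 1:
  + (6) · M_11   where M_11 = det([4 -1 -5; -7 -2 -3; 1 -6 6]) = -379
  − (-5) · M_12   where M_12 = det([-3 -1 -5; -6 -2 -3; -3 -6 6]) = -105
  + (7) · M_13   where M_13 = det([-3 4 -5; -6 -7 -3; -3 1 6]) = 432
  − (4) · M_14   where M_14 = det([-3 4 -1; -6 -7 -2; -3 1 -6]) = -225
det = (+1)·(6)·(-379) + (-1)·(-5)·(-105) + (+1)·(7)·(432) + (-1)·(4)·(-225) = 1125

The determinant is 1125.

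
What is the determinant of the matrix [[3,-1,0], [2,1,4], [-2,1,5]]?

Expand along row 1:
  + 3 · |1 4; 1 5| = 3·(5 − 4) = 3
  − (-1) · |2 4; -2 5| = −(-1)·(10 − (-8)) = 18
Sum: (3) + (18) = 21

21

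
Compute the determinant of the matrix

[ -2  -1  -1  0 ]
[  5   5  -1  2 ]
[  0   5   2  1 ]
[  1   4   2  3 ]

-105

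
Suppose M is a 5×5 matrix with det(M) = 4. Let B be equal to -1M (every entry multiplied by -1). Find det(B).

For a 5×5 matrix, det(-1M) = (-1)^5·det(M) = -1·det(M).
det(B) = (-1)·(4) = -4

|B| = -4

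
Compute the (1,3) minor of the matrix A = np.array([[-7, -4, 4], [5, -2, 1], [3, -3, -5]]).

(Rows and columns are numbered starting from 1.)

Delete row 1 and column 3; the remaining 2×2 submatrix is [5 -2; 3 -3].
Its determinant is 5·(-3) − (-2)·3 = -9.

-9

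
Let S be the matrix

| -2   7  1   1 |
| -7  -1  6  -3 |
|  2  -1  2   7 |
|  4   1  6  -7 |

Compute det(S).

Expand along row 1:
  + (-2) · M_11   where M_11 = det([-1 6 -3; -1 2 7; 1 6 -7]) = 80
  − (7) · M_12   where M_12 = det([-7 6 -3; 2 2 7; 4 6 -7]) = 632
  + (1) · M_13   where M_13 = det([-7 -1 -3; 2 -1 7; 4 1 -7]) = -60
  − (1) · M_14   where M_14 = det([-7 -1 6; 2 -1 2; 4 1 6]) = 96
det = (+1)·(-2)·(80) + (-1)·(7)·(632) + (+1)·(1)·(-60) + (-1)·(1)·(96) = -4740

-4740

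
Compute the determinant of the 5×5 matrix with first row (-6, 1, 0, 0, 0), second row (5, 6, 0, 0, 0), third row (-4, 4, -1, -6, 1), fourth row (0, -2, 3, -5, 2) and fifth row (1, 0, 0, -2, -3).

The matrix is block lower-triangular with a 2×2 block and a 3×3 block on the diagonal, so its determinant equals the product of the determinants of the diagonal blocks.
det of the 2×2 block = -41
det of the 3×3 block = -79
det = (-41)·(-79) = 3239

The determinant is 3239.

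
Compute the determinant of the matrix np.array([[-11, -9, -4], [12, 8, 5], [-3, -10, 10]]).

169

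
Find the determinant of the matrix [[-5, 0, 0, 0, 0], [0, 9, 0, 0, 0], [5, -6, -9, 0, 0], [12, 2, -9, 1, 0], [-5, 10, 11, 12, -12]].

-4860

The matrix is lower triangular, so the determinant is the product of the diagonal entries:
det = (-5) · (9) · (-9) · (1) · (-12) = -4860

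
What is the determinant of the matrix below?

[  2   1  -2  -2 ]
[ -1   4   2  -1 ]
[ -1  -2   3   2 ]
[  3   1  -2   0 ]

Expand along row 4 (it has 1 zero):
  − (3) · M_41   where M_41 = det([1 -2 -2; 4 2 -1; -2 3 2]) = -13
  + (1) · M_42   where M_42 = det([2 -2 -2; -1 2 -1; -1 3 2]) = 10
  − (-2) · M_43   where M_43 = det([2 1 -2; -1 4 -1; -1 -2 2]) = 3
det = (-1)·(3)·(-13) + (+1)·(1)·(10) + (-1)·(-2)·(3) = 55

55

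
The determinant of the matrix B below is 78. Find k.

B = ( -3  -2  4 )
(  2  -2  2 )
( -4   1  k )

8

Expanding along the column containing k, det(B) is linear in k: det(B) = (10)·k + (-2).
Set (10)·k + (-2) = 78  ⇒  (10)·k = 80  ⇒  k = 8.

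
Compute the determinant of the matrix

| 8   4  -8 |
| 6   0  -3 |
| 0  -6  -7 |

Expand along row 2:
  − 6 · |4 -8; -6 -7| = −6·(-28 − 48) = 456
  − (-3) · |8 4; 0 -6| = −(-3)·(-48 − 0) = -144
Sum: (456) + (-144) = 312

312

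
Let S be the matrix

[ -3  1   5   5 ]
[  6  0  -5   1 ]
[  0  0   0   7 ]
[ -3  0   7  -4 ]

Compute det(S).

|S| = 189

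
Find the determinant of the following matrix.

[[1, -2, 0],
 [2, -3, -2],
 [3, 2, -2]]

Expand along row 1:
  + 1 · |-3 -2; 2 -2| = 1·(6 − (-4)) = 10
  − (-2) · |2 -2; 3 -2| = −(-2)·(-4 − (-6)) = 4
Sum: (10) + (4) = 14

14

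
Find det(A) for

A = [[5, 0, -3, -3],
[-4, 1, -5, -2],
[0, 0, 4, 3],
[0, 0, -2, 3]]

A is block upper-triangular with a 2×2 block and a 2×2 block on the diagonal, so its determinant equals the product of the determinants of the diagonal blocks.
det of the 2×2 block = 5
det of the 2×2 block = 18
det = (5)·(18) = 90

|A| = 90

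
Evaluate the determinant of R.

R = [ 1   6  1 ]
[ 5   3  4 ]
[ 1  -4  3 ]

Expand along row 1:
  + 1 · |3 4; -4 3| = 1·(9 − (-16)) = 25
  − 6 · |5 4; 1 3| = −6·(15 − 4) = -66
  + 1 · |5 3; 1 -4| = 1·(-20 − 3) = -23
Sum: (25) + (-66) + (-23) = -64

The determinant is -64.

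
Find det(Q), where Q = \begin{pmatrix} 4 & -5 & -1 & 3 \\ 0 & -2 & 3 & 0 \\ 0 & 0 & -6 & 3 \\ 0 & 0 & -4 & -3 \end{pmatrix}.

|Q| = -240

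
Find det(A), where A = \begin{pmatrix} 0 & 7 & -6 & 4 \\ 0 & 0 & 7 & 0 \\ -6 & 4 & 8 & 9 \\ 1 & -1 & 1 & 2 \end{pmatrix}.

-1085

Expand along row 2 (it has 3 zeros):
  − (7) · M_23   where M_23 = det([0 7 4; -6 4 9; 1 -1 2]) = 155
det = (-1)·(7)·(155) = -1085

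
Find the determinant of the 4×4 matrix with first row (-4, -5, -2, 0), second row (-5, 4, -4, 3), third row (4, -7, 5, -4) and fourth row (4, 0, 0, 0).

Expand along row 4 (it has 3 zeros):
  − (4) · M_41   where M_41 = det([-5 -2 0; 4 -4 3; -7 5 -4]) = 5
det = (-1)·(4)·(5) = -20

-20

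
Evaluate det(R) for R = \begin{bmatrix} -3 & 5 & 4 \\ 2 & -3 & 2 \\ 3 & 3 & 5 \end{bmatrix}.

103

Expand along row 1:
  + (-3) · |-3 2; 3 5| = (-3)·(-15 − 6) = 63
  − 5 · |2 2; 3 5| = −5·(10 − 6) = -20
  + 4 · |2 -3; 3 3| = 4·(6 − (-9)) = 60
Sum: (63) + (-20) + (60) = 103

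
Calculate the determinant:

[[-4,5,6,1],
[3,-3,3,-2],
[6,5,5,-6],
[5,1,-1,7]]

3537

Expand along row 1:
  + (-4) · M_11   where M_11 = det([-3 3 -2; 5 5 -6; 1 -1 7]) = -190
  − (5) · M_12   where M_12 = det([3 3 -2; 6 5 -6; 5 -1 7]) = -67
  + (6) · M_13   where M_13 = det([3 -3 -2; 6 5 -6; 5 1 7]) = 377
  − (1) · M_14   where M_14 = det([3 -3 3; 6 5 5; 5 1 -1]) = -180
det = (+1)·(-4)·(-190) + (-1)·(5)·(-67) + (+1)·(6)·(377) + (-1)·(1)·(-180) = 3537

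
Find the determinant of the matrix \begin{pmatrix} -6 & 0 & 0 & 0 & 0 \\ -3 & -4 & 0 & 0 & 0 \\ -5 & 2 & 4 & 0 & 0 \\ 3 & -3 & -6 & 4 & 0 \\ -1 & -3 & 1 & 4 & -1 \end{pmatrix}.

The matrix is lower triangular, so the determinant is the product of the diagonal entries:
det = (-6) · (-4) · (4) · (4) · (-1) = -384

-384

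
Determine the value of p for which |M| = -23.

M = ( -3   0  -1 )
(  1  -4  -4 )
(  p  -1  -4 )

-3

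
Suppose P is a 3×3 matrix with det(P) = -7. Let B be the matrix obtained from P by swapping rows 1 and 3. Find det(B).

The determinant is 7.

Swapping two rows multiplies the determinant by −1.
det(B) = (-1)·(-7) = 7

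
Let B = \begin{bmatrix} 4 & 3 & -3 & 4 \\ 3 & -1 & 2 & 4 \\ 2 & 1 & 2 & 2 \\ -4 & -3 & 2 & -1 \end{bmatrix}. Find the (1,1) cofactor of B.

Delete row 1 and column 1; the remaining 3×3 submatrix is [-1 2 4; 1 2 2; -3 2 -1].
Its determinant is 28.
The cofactor carries sign (−1)^(1+1) = +1, so C_{1,1} = +(28) = 28.

28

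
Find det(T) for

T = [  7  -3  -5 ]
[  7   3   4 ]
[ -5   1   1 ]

Expand along row 1:
  + 7 · |3 4; 1 1| = 7·(3 − 4) = -7
  − (-3) · |7 4; -5 1| = −(-3)·(7 − (-20)) = 81
  + (-5) · |7 3; -5 1| = (-5)·(7 − (-15)) = -110
Sum: (-7) + (81) + (-110) = -36

-36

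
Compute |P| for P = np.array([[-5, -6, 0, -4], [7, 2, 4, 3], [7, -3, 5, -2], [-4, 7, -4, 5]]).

Expand along row 1 (it has 1 zero):
  + (-5) · M_11   where M_11 = det([2 4 3; -3 5 -2; 7 -4 5]) = -31
  − (-6) · M_12   where M_12 = det([7 4 3; 7 5 -2; -4 -4 5]) = -13
  − (-4) · M_14   where M_14 = det([7 2 4; 7 -3 5; -4 7 -4]) = 3
det = (+1)·(-5)·(-31) + (-1)·(-6)·(-13) + (-1)·(-4)·(3) = 89

The determinant is 89.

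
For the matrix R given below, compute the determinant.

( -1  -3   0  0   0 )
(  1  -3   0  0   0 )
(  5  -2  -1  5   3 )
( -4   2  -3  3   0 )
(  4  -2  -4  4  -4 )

R is block lower-triangular with a 2×2 block and a 3×3 block on the diagonal, so its determinant equals the product of the determinants of the diagonal blocks.
det of the 2×2 block = 6
det of the 3×3 block = -48
det = (6)·(-48) = -288

-288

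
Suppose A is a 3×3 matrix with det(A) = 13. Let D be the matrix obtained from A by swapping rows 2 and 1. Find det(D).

-13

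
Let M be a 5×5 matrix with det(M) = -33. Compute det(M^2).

1089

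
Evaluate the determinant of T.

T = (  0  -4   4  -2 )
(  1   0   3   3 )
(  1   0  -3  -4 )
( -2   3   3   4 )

Expand along column 2 (it has 2 zeros):
  − (-4) · M_12   where M_12 = det([1 3 3; 1 -3 -4; -2 3 4]) = 3
  + (3) · M_42   where M_42 = det([0 4 -2; 1 3 3; 1 -3 -4]) = 40
det = (-1)·(-4)·(3) + (+1)·(3)·(40) = 132

132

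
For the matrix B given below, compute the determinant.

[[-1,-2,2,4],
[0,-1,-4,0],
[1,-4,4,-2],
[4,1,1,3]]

496

Expand along row 2 (it has 2 zeros):
  + (-1) · M_22   where M_22 = det([-1 2 4; 1 4 -2; 4 1 3]) = -96
  − (-4) · M_23   where M_23 = det([-1 -2 4; 1 -4 -2; 4 1 3]) = 100
det = (+1)·(-1)·(-96) + (-1)·(-4)·(100) = 496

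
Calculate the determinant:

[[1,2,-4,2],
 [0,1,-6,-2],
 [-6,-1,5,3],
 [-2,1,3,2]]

-173

Expand along row 2 (it has 1 zero):
  + (1) · M_22   where M_22 = det([1 -4 2; -6 5 3; -2 3 2]) = -39
  − (-6) · M_23   where M_23 = det([1 2 2; -6 -1 3; -2 1 2]) = -9
  + (-2) · M_24   where M_24 = det([1 2 -4; -6 -1 5; -2 1 3]) = 40
det = (+1)·(1)·(-39) + (-1)·(-6)·(-9) + (+1)·(-2)·(40) = -173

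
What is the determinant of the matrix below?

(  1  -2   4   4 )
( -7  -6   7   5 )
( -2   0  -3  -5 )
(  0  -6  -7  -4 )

704

Expand along row 3 (it has 1 zero):
  + (-2) · M_31   where M_31 = det([-2 4 4; -6 7 5; -6 -7 -4]) = 106
  + (-3) · M_33   where M_33 = det([1 -2 4; -7 -6 5; 0 -6 -4]) = 278
  − (-5) · M_34   where M_34 = det([1 -2 4; -7 -6 7; 0 -6 -7]) = 350
det = (+1)·(-2)·(106) + (+1)·(-3)·(278) + (-1)·(-5)·(350) = 704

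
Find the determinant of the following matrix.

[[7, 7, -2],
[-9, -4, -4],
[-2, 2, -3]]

Expand along column 1:
  + 7 · |-4 -4; 2 -3| = 7·(12 − (-8)) = 140
  − (-9) · |7 -2; 2 -3| = −(-9)·(-21 − (-4)) = -153
  + (-2) · |7 -2; -4 -4| = (-2)·(-28 − 8) = 72
Sum: (140) + (-153) + (72) = 59

The determinant is 59.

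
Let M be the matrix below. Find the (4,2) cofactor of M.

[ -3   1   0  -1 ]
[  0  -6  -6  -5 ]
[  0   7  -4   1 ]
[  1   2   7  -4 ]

Delete row 4 and column 2; the remaining 3×3 submatrix is [-3 0 -1; 0 -6 -5; 0 -4 1].
Its determinant is 78.
The cofactor carries sign (−1)^(4+2) = +1, so C_{4,2} = +(78) = 78.

78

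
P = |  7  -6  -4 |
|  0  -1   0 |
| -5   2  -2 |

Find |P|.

Expand along row 2:
  + (-1) · |7 -4; -5 -2| = (-1)·(-14 − 20) = 34

34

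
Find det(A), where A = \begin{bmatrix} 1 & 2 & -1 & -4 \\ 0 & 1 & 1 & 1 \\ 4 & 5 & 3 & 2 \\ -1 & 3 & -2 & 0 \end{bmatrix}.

78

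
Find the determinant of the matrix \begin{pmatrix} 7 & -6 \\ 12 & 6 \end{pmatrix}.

det = 7·6 − (-6)·12 = 42 − (-72) = 114

114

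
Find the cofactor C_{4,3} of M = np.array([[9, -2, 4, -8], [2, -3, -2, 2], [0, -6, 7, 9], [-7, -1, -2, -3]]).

Delete row 4 and column 3; the remaining 3×3 submatrix is [9 -2 -8; 2 -3 2; 0 -6 9].
Its determinant is -3.
The cofactor carries sign (−1)^(4+3) = −1, so C_{4,3} = −(-3) = 3.

3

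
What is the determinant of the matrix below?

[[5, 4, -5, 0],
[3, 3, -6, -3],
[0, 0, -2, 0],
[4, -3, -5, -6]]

222

Expand along row 3 (it has 3 zeros):
  + (-2) · M_33   where M_33 = det([5 4 0; 3 3 -3; 4 -3 -6]) = -111
det = (+1)·(-2)·(-111) = 222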